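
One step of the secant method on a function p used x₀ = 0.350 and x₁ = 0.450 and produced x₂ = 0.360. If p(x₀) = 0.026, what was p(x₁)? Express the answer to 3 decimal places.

The secant line through (0.350, 0.026) and (0.450, p(x₁)) crosses zero at x₂ = 0.360.
So (0.350, 0.026), (0.450, p(x₁)), (0.360, 0) are collinear:
p(x₁) = 0.026 · (0.450 − 0.360) / (0.350 − 0.360) = 0.026 · (0.09000)/(-0.01000) = -0.23400

-0.234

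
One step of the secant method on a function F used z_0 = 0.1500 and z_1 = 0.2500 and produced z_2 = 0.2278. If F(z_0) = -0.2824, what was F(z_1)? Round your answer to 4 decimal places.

The secant line through (0.1500, -0.2824) and (0.2500, F(z_1)) crosses zero at z_2 = 0.2278.
So (0.1500, -0.2824), (0.2500, F(z_1)), (0.2278, 0) are collinear:
F(z_1) = -0.2824 · (0.2500 − 0.2278) / (0.1500 − 0.2278) = -0.2824 · (0.022200)/(-0.077800) = 0.080582

0.0806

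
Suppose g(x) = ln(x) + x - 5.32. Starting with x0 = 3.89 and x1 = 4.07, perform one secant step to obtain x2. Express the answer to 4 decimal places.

3.9472

g(3.89) = -0.071591, g(4.07) = 0.153643
x2 = 4.070000 − 0.153643·(4.070000 − 3.890000) / (0.153643 − (-0.071591)) = 4.070000 − (0.027656)/(0.225234) = 3.947213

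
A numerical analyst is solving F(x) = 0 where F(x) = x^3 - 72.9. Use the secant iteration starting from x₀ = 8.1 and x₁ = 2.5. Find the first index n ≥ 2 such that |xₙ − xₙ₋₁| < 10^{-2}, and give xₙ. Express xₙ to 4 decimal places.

F(8.1) = 458.541000, F(2.5) = -57.275000
x₂ = 2.500000 − (-57.275000)·(-5.600000)/(-515.816000) = 3.121811;  |Δ| = 0.621811
F(3.121811) = -42.475758
x₃ = 3.121811 − (-42.475758)·(0.621811)/(14.799242) = 4.906489;  |Δ| = 1.784678
F(4.906489) = 45.217045
x₄ = 4.906489 − 45.217045·(1.784678)/(87.692802) = 3.986255;  |Δ| = 0.920234
F(3.986255) = -9.557473
x₅ = 3.986255 − (-9.557473)·(-0.920234)/(-54.774517) = 4.146825;  |Δ| = 0.160569
F(4.146825) = -1.590552
x₆ = 4.146825 − (-1.590552)·(0.160569)/(7.966921) = 4.178882;  |Δ| = 0.032057
F(4.178882) = 0.076026
x₇ = 4.178882 − 0.076026·(0.032057)/(1.666578) = 4.177419;  |Δ| = 0.001462
|x₇ − x₆| = 0.001462 < 10^{-2}

n = 7, xₙ = 4.1774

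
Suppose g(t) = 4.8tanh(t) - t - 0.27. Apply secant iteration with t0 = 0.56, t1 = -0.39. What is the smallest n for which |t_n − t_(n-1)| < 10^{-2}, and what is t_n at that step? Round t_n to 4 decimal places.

n = 4, t_n = 0.0712

g(0.56) = 1.608292, g(-0.39) = -1.662529
t2 = -0.390000 − (-1.662529)·(-0.950000)/(-3.270821) = 0.092877;  |Δ| = 0.482877
g(0.092877) = 0.081653
t3 = 0.092877 − 0.081653·(0.482877)/(1.744183) = 0.070271;  |Δ| = 0.022606
g(0.070271) = -0.003525
t4 = 0.070271 − (-0.003525)·(-0.022606)/(-0.085178) = 0.071206;  |Δ| = 0.000936
|t4 − t3| = 0.000936 < 10^{-2}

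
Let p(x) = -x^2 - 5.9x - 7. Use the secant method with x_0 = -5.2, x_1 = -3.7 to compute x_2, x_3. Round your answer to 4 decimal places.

p(-5.2) = -3.360000, p(-3.7) = 1.140000
x_2 = -3.700000 − 1.140000·(-3.700000 − (-5.200000)) / (1.140000 − (-3.360000)) = -3.700000 − (1.710000)/(4.500000) = -4.080000
p(-4.080000) = 0.425600
x_3 = -4.080000 − 0.425600·(-4.080000 − (-3.700000)) / (0.425600 − 1.140000) = -4.080000 − (-0.161728)/(-0.714400) = -4.306383

-4.0800, -4.3064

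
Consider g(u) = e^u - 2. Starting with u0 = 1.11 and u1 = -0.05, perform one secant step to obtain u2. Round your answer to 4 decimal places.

g(1.11) = 1.034358, g(-0.05) = -1.048771
u2 = -0.050000 − (-1.048771)·(-0.050000 − 1.110000) / (-1.048771 − 1.034358) = -0.050000 − (1.216574)/(-2.083129) = 0.534013

0.5340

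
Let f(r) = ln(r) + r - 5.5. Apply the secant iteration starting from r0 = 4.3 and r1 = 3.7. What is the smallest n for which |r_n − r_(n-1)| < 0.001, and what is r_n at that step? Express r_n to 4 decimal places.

f(4.3) = 0.258615, f(3.7) = -0.491667
r2 = 3.700000 − (-0.491667)·(-0.600000)/(-0.750282) = 4.093186;  |Δ| = 0.393186
f(4.093186) = 0.002509
r3 = 4.093186 − 0.002509·(0.393186)/(0.494177) = 4.091189;  |Δ| = 0.001997
f(4.091189) = 0.000025
r4 = 4.091189 − 0.000025·(-0.001997)/(-0.002484) = 4.091169;  |Δ| = 0.000020
|r4 − r3| = 0.000020 < 0.001

n = 4, r_n = 4.0912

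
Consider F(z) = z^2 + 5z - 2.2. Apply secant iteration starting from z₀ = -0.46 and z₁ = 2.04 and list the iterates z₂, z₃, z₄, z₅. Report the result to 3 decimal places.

F(-0.46) = -4.28840, F(2.04) = 12.16160
z₂ = 2.04000 − 12.16160·(2.04000 − (-0.46000)) / (12.16160 − (-4.28840)) = 2.04000 − (30.40400)/(16.45000) = 0.19173
F(0.19173) = -1.20458
z₃ = 0.19173 − (-1.20458)·(0.19173 − 2.04000) / (-1.20458 − 12.16160) = 0.19173 − (2.22638)/(-13.36618) = 0.35830
F(0.35830) = -0.28012
z₄ = 0.35830 − (-0.28012)·(0.35830 − 0.19173) / (-0.28012 − (-1.20458)) = 0.35830 − (-0.04666)/(0.92446) = 0.40877
F(0.40877) = 0.01095
z₅ = 0.40877 − 0.01095·(0.40877 − 0.35830) / (0.01095 − (-0.28012)) = 0.40877 − (0.00055)/(0.29107) = 0.40687

0.192, 0.358, 0.409, 0.407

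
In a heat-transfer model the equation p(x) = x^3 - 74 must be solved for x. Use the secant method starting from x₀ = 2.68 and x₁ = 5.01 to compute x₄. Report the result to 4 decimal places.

p(2.68) = -54.751168, p(5.01) = 51.751501
x₂ = 5.010000 − 51.751501·(5.010000 − 2.680000) / (51.751501 − (-54.751168)) = 5.010000 − (120.580997)/(106.502669) = 3.877812
p(3.877812) = -15.687670
x₃ = 3.877812 − (-15.687670)·(3.877812 − 5.010000) / (-15.687670 − 51.751501) = 3.877812 − (17.761385)/(-67.439171) = 4.141181
p(4.141181) = -2.981292
x₄ = 4.141181 − (-2.981292)·(4.141181 − 3.877812) / (-2.981292 − (-15.687670)) = 4.141181 − (-0.785180)/(12.706377) = 4.202976

4.2030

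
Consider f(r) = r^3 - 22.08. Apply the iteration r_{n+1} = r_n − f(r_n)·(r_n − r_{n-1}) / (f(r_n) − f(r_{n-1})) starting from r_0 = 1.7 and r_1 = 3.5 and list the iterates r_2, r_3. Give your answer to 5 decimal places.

2.51399, 2.74020

f(1.7) = -17.1670000, f(3.5) = 20.7950000
r_2 = 3.5000000 − 20.7950000·(3.5000000 − 1.7000000) / (20.7950000 − (-17.1670000)) = 3.5000000 − (37.4310000)/(37.9620000) = 2.5139877
f(2.5139877) = -6.1912610
r_3 = 2.5139877 − (-6.1912610)·(2.5139877 − 3.5000000) / (-6.1912610 − 20.7950000) = 2.5139877 − (6.1046597)/(-26.9862610) = 2.7402013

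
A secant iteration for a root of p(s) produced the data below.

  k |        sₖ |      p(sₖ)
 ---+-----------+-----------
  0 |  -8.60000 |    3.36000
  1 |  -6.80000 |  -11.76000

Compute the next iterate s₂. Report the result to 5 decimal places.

-8.20000

s₂ = -6.80000 − (-11.76000)·(-6.80000 − (-8.60000)) / (-11.76000 − 3.36000)
   = -6.80000 − (-21.1680000)/(-15.1200000) = -8.2000000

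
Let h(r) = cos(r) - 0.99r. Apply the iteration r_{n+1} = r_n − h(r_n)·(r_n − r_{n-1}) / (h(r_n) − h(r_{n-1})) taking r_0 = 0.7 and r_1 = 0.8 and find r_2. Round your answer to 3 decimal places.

0.743

h(0.7) = 0.07184, h(0.8) = -0.09529
r_2 = 0.80000 − (-0.09529)·(0.80000 − 0.70000) / (-0.09529 − 0.07184) = 0.80000 − (-0.00953)/(-0.16714) = 0.74298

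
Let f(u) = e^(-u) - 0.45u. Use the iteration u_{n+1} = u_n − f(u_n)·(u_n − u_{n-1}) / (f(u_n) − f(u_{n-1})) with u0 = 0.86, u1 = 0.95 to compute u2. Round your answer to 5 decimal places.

0.90231

f(0.86) = 0.0361621, f(0.95) = -0.0407590
u2 = 0.9500000 − (-0.0407590)·(0.9500000 − 0.8600000) / (-0.0407590 − 0.0361621) = 0.9500000 − (-0.0036683)/(-0.0769211) = 0.9023107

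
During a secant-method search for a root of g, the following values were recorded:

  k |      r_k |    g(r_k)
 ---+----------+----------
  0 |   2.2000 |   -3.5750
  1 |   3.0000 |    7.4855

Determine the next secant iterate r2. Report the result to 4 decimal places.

r2 = 3.0000 − 7.4855·(3.0000 − 2.2000) / (7.4855 − (-3.5750))
   = 3.0000 − (5.988400)/(11.060500) = 2.458578

2.4586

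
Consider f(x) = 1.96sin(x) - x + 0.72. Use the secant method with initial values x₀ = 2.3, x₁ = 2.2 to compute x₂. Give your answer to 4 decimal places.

f(2.3) = -0.118418, f(2.2) = 0.104653
x₂ = 2.200000 − 0.104653·(2.200000 − 2.300000) / (0.104653 − (-0.118418)) = 2.200000 − (-0.010465)/(0.223071) = 2.246915

2.2469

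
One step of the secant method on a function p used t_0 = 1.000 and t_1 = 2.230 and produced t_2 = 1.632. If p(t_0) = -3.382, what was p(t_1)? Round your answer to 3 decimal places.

The secant line through (1.000, -3.382) and (2.230, p(t_1)) crosses zero at t_2 = 1.632.
So (1.000, -3.382), (2.230, p(t_1)), (1.632, 0) are collinear:
p(t_1) = -3.382 · (2.230 − 1.632) / (1.000 − 1.632) = -3.382 · (0.59800)/(-0.63200) = 3.20006

3.200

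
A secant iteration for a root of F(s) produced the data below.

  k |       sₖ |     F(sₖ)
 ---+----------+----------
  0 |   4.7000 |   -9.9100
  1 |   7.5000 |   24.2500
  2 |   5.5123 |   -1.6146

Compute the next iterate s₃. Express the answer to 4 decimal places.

5.6364

s₃ = 5.5123 − (-1.6146)·(5.5123 − 7.5000) / (-1.6146 − 24.2500)
   = 5.5123 − (3.209340)/(-25.864600) = 5.636382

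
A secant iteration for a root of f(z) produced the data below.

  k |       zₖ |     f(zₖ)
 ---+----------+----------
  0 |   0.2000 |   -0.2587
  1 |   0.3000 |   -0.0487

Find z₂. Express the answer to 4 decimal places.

0.3232

z₂ = 0.3000 − (-0.0487)·(0.3000 − 0.2000) / (-0.0487 − (-0.2587))
   = 0.3000 − (-0.004870)/(0.210000) = 0.323190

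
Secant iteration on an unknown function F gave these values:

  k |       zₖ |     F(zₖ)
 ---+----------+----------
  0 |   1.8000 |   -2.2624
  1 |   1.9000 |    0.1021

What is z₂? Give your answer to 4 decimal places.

1.8957

z₂ = 1.9000 − 0.1021·(1.9000 − 1.8000) / (0.1021 − (-2.2624))
   = 1.9000 − (0.010210)/(2.364500) = 1.895682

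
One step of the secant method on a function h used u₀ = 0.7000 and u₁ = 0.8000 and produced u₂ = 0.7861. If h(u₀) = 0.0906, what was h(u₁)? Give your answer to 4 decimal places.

The secant line through (0.7000, 0.0906) and (0.8000, h(u₁)) crosses zero at u₂ = 0.7861.
So (0.7000, 0.0906), (0.8000, h(u₁)), (0.7861, 0) are collinear:
h(u₁) = 0.0906 · (0.8000 − 0.7861) / (0.7000 − 0.7861) = 0.0906 · (0.013900)/(-0.086100) = -0.014626

-0.0146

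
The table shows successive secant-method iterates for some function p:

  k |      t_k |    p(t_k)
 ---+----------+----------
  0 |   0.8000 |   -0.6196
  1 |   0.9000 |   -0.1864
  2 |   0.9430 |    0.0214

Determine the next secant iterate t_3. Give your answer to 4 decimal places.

t_3 = 0.9430 − 0.0214·(0.9430 − 0.9000) / (0.0214 − (-0.1864))
   = 0.9430 − (0.000920)/(0.207800) = 0.938572

0.9386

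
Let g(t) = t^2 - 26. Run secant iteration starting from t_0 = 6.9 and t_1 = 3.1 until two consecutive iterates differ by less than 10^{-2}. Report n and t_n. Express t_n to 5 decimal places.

n = 5, t_n = 5.09899

g(6.9) = 21.6100000, g(3.1) = -16.3900000
t_2 = 3.1000000 − (-16.3900000)·(-3.8000000)/(-38.0000000) = 4.7390000;  |Δ| = 1.6390000
g(4.7390000) = -3.5418790
t_3 = 4.7390000 − (-3.5418790)·(1.6390000)/(12.8481210) = 5.1908279;  |Δ| = 0.4518279
g(5.1908279) = 0.9446944
t_4 = 5.1908279 − 0.9446944·(0.4518279)/(4.4865734) = 5.0956909;  |Δ| = 0.0951370
g(5.0956909) = -0.0339345
t_5 = 5.0956909 − (-0.0339345)·(-0.0951370)/(-0.9786289) = 5.0989898;  |Δ| = 0.0032989
|t_5 − t_4| = 0.0032989 < 10^{-2}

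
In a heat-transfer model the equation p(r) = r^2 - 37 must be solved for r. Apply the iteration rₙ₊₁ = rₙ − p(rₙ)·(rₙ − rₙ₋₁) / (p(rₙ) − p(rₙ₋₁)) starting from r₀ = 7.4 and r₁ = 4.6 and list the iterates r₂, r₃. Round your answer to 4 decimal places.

5.9200, 6.1057

p(7.4) = 17.760000, p(4.6) = -15.840000
r₂ = 4.600000 − (-15.840000)·(4.600000 − 7.400000) / (-15.840000 − 17.760000) = 4.600000 − (44.352000)/(-33.600000) = 5.920000
p(5.920000) = -1.953600
r₃ = 5.920000 − (-1.953600)·(5.920000 − 4.600000) / (-1.953600 − (-15.840000)) = 5.920000 − (-2.578752)/(13.886400) = 6.105703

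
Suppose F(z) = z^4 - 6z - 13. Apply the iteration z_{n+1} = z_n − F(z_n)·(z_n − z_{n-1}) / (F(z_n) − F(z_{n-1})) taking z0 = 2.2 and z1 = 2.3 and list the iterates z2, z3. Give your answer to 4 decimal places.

2.2701, 2.2716

F(2.2) = -2.774400, F(2.3) = 1.184100
z2 = 2.300000 − 1.184100·(2.300000 − 2.200000) / (1.184100 − (-2.774400)) = 2.300000 − (0.118410)/(3.958500) = 2.270087
F(2.270087) = -0.064066
z3 = 2.270087 − (-0.064066)·(2.270087 − 2.300000) / (-0.064066 − 1.184100) = 2.270087 − (0.001916)/(-1.248166) = 2.271623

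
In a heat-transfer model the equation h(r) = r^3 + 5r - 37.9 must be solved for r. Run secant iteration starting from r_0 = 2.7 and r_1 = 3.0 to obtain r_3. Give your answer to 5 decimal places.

2.86673

h(2.7) = -4.7170000, h(3.0) = 4.1000000
r_2 = 3.0000000 − 4.1000000·(3.0000000 − 2.7000000) / (4.1000000 − (-4.7170000)) = 3.0000000 − (1.2300000)/(8.8170000) = 2.8604968
h(2.8604968) = -0.1916680
r_3 = 2.8604968 − (-0.1916680)·(2.8604968 − 3.0000000) / (-0.1916680 − 4.1000000) = 2.8604968 − (0.0267383)/(-4.2916680) = 2.8667270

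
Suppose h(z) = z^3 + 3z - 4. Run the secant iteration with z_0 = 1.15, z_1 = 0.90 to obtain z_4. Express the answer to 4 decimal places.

1.0000

h(1.15) = 0.970875, h(0.90) = -0.571000
z_2 = 0.900000 − (-0.571000)·(0.900000 − 1.150000) / (-0.571000 − 0.970875) = 0.900000 − (0.142750)/(-1.541875) = 0.992582
h(0.992582) = -0.044343
z_3 = 0.992582 − (-0.044343)·(0.992582 − 0.900000) / (-0.044343 − (-0.571000)) = 0.992582 − (-0.004105)/(0.526657) = 1.000377
h(1.000377) = 0.002264
z_4 = 1.000377 − 0.002264·(1.000377 − 0.992582) / (0.002264 − (-0.044343)) = 1.000377 − (0.000018)/(0.046606) = 0.999999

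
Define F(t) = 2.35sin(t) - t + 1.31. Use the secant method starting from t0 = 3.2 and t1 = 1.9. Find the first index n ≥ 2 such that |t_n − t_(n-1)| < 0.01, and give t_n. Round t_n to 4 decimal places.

F(3.2) = -2.027179, F(1.9) = 1.633805
t2 = 1.900000 − 1.633805·(-1.300000)/(3.660984) = 2.480157;  |Δ| = 0.580157
F(2.480157) = 0.273331
t3 = 2.480157 − 0.273331·(0.580157)/(-1.360475) = 2.596716;  |Δ| = 0.116558
F(2.596716) = -0.068680
t4 = 2.596716 − (-0.068680)·(0.116558)/(-0.342011) = 2.573309;  |Δ| = 0.023406
F(2.573309) = 0.001428
t5 = 2.573309 − 0.001428·(-0.023406)/(0.070109) = 2.573786;  |Δ| = 0.000477
|t5 − t4| = 0.000477 < 0.01

n = 5, t_n = 2.5738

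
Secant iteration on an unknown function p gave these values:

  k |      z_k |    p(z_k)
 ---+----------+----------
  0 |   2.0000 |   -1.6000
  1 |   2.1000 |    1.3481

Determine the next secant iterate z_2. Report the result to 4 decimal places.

z_2 = 2.1000 − 1.3481·(2.1000 − 2.0000) / (1.3481 − (-1.6000))
   = 2.1000 − (0.134810)/(2.948100) = 2.054272

2.0543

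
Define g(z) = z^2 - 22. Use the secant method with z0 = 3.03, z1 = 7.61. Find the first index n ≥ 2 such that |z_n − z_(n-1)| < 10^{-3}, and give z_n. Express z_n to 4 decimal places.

n = 6, z_n = 4.6904

g(3.03) = -12.819100, g(7.61) = 35.912100
z2 = 7.610000 − 35.912100·(4.580000)/(48.731200) = 4.234803;  |Δ| = 3.375197
g(4.234803) = -4.066447
z3 = 4.234803 − (-4.066447)·(-3.375197)/(-39.978547) = 4.578113;  |Δ| = 0.343311
g(4.578113) = -1.040879
z4 = 4.578113 − (-1.040879)·(0.343311)/(3.025568) = 4.696222;  |Δ| = 0.118108
g(4.696222) = 0.054497
z5 = 4.696222 − 0.054497·(0.118108)/(1.095376) = 4.690345;  |Δ| = 0.005876
g(4.690345) = -0.000659
z6 = 4.690345 − (-0.000659)·(-0.005876)/(-0.055157) = 4.690416;  |Δ| = 0.000070
|z6 − z5| = 0.000070 < 10^{-3}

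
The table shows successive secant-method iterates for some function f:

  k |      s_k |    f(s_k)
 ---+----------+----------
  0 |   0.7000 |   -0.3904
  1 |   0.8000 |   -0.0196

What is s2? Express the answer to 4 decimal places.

s2 = 0.8000 − (-0.0196)·(0.8000 − 0.7000) / (-0.0196 − (-0.3904))
   = 0.8000 − (-0.001960)/(0.370800) = 0.805286

0.8053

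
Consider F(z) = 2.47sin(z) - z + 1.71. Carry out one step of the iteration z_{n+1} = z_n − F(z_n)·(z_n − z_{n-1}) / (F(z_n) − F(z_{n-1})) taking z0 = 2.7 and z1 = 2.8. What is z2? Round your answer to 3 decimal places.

2.720

F(2.7) = 0.06563, F(2.8) = -0.26258
z2 = 2.80000 − (-0.26258)·(2.80000 − 2.70000) / (-0.26258 − 0.06563) = 2.80000 − (-0.02626)/(-0.32821) = 2.72000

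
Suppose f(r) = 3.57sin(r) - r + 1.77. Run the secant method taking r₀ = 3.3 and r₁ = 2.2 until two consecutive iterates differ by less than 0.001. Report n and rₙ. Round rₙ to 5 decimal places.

n = 5, rₙ = 2.83783

f(3.3) = -2.0931521, f(2.2) = 2.4563322
r₂ = 2.2000000 − 2.4563322·(-1.1000000)/(4.5494843) = 2.7939059;  |Δ| = 0.5939059
f(2.7939059) = 0.1924786
r₃ = 2.7939059 − 0.1924786·(0.5939059)/(-2.2638536) = 2.8444012;  |Δ| = 0.0504954
f(2.8444012) = -0.0289771
r₄ = 2.8444012 − (-0.0289771)·(0.0504954)/(-0.2214556) = 2.8377940;  |Δ| = 0.0066072
f(2.8377940) = 0.0001610
r₅ = 2.8377940 − 0.0001610·(-0.0066072)/(0.0291380) = 2.8378305;  |Δ| = 0.0000365
|r₅ − r₄| = 0.0000365 < 0.001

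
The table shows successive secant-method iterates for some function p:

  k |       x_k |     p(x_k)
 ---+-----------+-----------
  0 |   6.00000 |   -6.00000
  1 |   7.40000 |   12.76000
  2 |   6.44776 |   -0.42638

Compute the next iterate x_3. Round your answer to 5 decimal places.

x_3 = 6.44776 − (-0.42638)·(6.44776 − 7.40000) / (-0.42638 − 12.76000)
   = 6.44776 − (0.4060161)/(-13.1863800) = 6.4785506

6.47855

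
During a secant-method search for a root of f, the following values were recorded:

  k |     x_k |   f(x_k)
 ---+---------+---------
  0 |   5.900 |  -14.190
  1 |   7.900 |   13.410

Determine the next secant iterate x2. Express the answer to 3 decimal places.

6.928

x2 = 7.900 − 13.410·(7.900 − 5.900) / (13.410 − (-14.190))
   = 7.900 − (26.82000)/(27.60000) = 6.92826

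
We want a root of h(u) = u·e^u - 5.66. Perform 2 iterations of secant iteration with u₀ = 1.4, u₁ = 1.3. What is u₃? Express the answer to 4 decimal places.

1.3982

h(1.4) = 0.017280, h(1.3) = -0.889914
u₂ = 1.300000 − (-0.889914)·(1.300000 − 1.400000) / (-0.889914 − 0.017280) = 1.300000 − (0.088991)/(-0.907194) = 1.398095
h(1.398095) = -0.001233
u₃ = 1.398095 − (-0.001233)·(1.398095 − 1.300000) / (-0.001233 − (-0.889914)) = 1.398095 − (-0.000121)/(0.888681) = 1.398231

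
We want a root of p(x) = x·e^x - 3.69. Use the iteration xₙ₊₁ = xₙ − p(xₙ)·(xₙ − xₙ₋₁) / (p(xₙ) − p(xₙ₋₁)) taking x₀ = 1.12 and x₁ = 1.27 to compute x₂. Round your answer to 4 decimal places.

p(1.12) = -0.257363, p(1.27) = 0.832283
x₂ = 1.270000 − 0.832283·(1.270000 − 1.120000) / (0.832283 − (-0.257363)) = 1.270000 − (0.124842)/(1.089646) = 1.155428

1.1554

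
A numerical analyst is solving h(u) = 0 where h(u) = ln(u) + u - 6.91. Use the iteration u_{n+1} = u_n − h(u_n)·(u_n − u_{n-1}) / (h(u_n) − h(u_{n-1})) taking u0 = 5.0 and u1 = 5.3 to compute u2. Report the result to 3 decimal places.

h(5.0) = -0.30056, h(5.3) = 0.05771
u2 = 5.30000 − 0.05771·(5.30000 − 5.00000) / (0.05771 − (-0.30056)) = 5.30000 − (0.01731)/(0.35827) = 5.25168

5.252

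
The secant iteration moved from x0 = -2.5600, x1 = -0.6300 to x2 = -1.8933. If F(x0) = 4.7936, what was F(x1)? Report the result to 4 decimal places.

-9.0832

The secant line through (-2.5600, 4.7936) and (-0.6300, F(x1)) crosses zero at x2 = -1.8933.
So (-2.5600, 4.7936), (-0.6300, F(x1)), (-1.8933, 0) are collinear:
F(x1) = 4.7936 · (-0.6300 − (-1.8933)) / (-2.5600 − (-1.8933)) = 4.7936 · (1.263300)/(-0.666700) = -9.083178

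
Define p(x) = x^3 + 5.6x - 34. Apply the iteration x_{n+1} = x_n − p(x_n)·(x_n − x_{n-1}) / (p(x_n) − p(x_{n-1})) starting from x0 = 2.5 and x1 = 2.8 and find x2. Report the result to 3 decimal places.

2.664

p(2.5) = -4.37500, p(2.8) = 3.63200
x2 = 2.80000 − 3.63200·(2.80000 − 2.50000) / (3.63200 − (-4.37500)) = 2.80000 − (1.08960)/(8.00700) = 2.66392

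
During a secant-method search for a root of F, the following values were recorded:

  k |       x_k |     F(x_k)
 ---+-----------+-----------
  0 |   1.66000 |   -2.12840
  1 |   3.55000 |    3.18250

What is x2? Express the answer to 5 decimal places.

x2 = 3.55000 − 3.18250·(3.55000 − 1.66000) / (3.18250 − (-2.12840))
   = 3.55000 − (6.0149250)/(5.3109000) = 2.4174377

2.41744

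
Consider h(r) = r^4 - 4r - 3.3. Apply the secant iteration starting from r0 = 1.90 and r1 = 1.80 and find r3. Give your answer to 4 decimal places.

1.8001

h(1.90) = 2.132100, h(1.80) = -0.002400
r2 = 1.800000 − (-0.002400)·(1.800000 − 1.900000) / (-0.002400 − 2.132100) = 1.800000 − (0.000240)/(-2.134500) = 1.800112
h(1.800112) = -0.000227
r3 = 1.800112 − (-0.000227)·(1.800112 − 1.800000) / (-0.000227 − (-0.002400)) = 1.800112 − (0.000000)/(0.002173) = 1.800124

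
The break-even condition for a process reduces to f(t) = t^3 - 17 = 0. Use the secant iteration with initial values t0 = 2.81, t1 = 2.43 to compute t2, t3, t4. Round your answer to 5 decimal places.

2.55851, 2.57201, 2.57128

f(2.81) = 5.1880410, f(2.43) = -2.6510930
t2 = 2.4300000 − (-2.6510930)·(2.4300000 − 2.8100000) / (-2.6510930 − 5.1880410) = 2.4300000 − (1.0074153)/(-7.8391340) = 2.5585110
f(2.5585110) = -0.2520409
t3 = 2.5585110 − (-0.2520409)·(2.5585110 − 2.4300000) / (-0.2520409 − (-2.6510930)) = 2.5585110 − (-0.0323900)/(2.3990521) = 2.5720122
f(2.5720122) = 0.0144960
t4 = 2.5720122 − 0.0144960·(2.5720122 − 2.5585110) / (0.0144960 − (-0.2520409)) = 2.5720122 − (0.0001957)/(0.2665370) = 2.5712780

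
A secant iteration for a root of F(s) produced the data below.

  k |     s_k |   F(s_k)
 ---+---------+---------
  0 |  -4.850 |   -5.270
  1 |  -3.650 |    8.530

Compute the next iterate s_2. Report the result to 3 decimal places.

-4.392

s_2 = -3.650 − 8.530·(-3.650 − (-4.850)) / (8.530 − (-5.270))
   = -3.650 − (10.23600)/(13.80000) = -4.39174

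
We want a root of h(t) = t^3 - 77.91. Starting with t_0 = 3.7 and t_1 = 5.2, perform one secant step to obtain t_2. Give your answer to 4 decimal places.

h(3.7) = -27.257000, h(5.2) = 62.698000
t_2 = 5.200000 − 62.698000·(5.200000 − 3.700000) / (62.698000 − (-27.257000)) = 5.200000 − (94.047000)/(89.955000) = 4.154511

4.1545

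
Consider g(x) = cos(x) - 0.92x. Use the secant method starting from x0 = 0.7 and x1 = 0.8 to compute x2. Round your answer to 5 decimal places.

0.77546

g(0.7) = 0.1208422, g(0.8) = -0.0392933
x2 = 0.8000000 − (-0.0392933)·(0.8000000 − 0.7000000) / (-0.0392933 − 0.1208422) = 0.8000000 − (-0.0039293)/(-0.1601355) = 0.7754625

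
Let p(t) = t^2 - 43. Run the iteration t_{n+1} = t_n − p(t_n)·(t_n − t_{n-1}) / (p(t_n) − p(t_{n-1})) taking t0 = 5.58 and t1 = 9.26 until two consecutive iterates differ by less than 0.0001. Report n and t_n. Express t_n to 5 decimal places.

p(5.58) = -11.8636000, p(9.26) = 42.7476000
t2 = 9.2600000 − 42.7476000·(3.6800000)/(54.6112000) = 6.3794340;  |Δ| = 2.8805660
p(6.3794340) = -2.3028223
t3 = 6.3794340 − (-2.3028223)·(-2.8805660)/(-45.0504223) = 6.5266786;  |Δ| = 0.1472446
p(6.5266786) = -0.4024668
t4 = 6.5266786 − (-0.4024668)·(0.1472446)/(1.9003555) = 6.5578628;  |Δ| = 0.0311842
p(6.5578628) = 0.0055642
t5 = 6.5578628 − 0.0055642·(0.0311842)/(0.4080310) = 6.5574375;  |Δ| = 0.0004252
p(6.5574375) = -0.0000131
t6 = 6.5574375 − (-0.0000131)·(-0.0004252)/(-0.0055772) = 6.5574385;  |Δ| = 0.0000010
|t6 − t5| = 0.0000010 < 0.0001

n = 6, t_n = 6.55744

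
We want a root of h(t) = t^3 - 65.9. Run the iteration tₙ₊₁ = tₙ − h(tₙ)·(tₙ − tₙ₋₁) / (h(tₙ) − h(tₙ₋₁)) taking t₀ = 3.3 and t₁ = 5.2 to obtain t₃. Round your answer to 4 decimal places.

h(3.3) = -29.963000, h(5.2) = 74.708000
t₂ = 5.200000 − 74.708000·(5.200000 − 3.300000) / (74.708000 − (-29.963000)) = 5.200000 − (141.945200)/(104.671000) = 3.843892
h(3.843892) = -9.104560
t₃ = 3.843892 − (-9.104560)·(3.843892 − 5.200000) / (-9.104560 − 74.708000) = 3.843892 − (12.346768)/(-83.812560) = 3.991206

3.9912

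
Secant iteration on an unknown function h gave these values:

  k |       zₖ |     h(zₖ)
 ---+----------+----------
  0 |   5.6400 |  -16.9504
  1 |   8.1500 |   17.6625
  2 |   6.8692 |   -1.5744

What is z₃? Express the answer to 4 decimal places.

z₃ = 6.8692 − (-1.5744)·(6.8692 − 8.1500) / (-1.5744 − 17.6625)
   = 6.8692 − (2.016492)/(-19.236900) = 6.974024

6.9740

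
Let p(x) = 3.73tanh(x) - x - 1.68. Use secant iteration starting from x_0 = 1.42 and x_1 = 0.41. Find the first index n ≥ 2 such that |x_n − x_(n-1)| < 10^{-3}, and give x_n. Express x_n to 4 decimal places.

p(1.42) = 0.218204, p(0.41) = -0.640997
x_2 = 0.410000 − (-0.640997)·(-1.010000)/(-0.859201) = 1.163499;  |Δ| = 0.753499
p(1.163499) = 0.223221
x_3 = 1.163499 − 0.223221·(0.753499)/(0.864218) = 0.968876;  |Δ| = 0.194623
p(0.968876) = 0.141947
x_4 = 0.968876 − 0.141947·(-0.194623)/(-0.081274) = 0.628962;  |Δ| = 0.339914
p(0.628962) = -0.230095
x_5 = 0.628962 − (-0.230095)·(-0.339914)/(-0.372042) = 0.839187;  |Δ| = 0.210225
p(0.839187) = 0.037274
x_6 = 0.839187 − 0.037274·(0.210225)/(0.267369) = 0.809880;  |Δ| = 0.029307
p(0.809880) = 0.007444
x_7 = 0.809880 − 0.007444·(-0.029307)/(-0.029829) = 0.802566;  |Δ| = 0.007314
p(0.802566) = -0.000368
x_8 = 0.802566 − (-0.000368)·(-0.007314)/(-0.007812) = 0.802910;  |Δ| = 0.000344
|x_8 − x_7| = 0.000344 < 10^{-3}

n = 8, x_n = 0.8029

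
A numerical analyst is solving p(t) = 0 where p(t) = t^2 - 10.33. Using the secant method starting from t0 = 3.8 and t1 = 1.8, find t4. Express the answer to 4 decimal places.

p(3.8) = 4.110000, p(1.8) = -7.090000
t2 = 1.800000 − (-7.090000)·(1.800000 − 3.800000) / (-7.090000 − 4.110000) = 1.800000 − (14.180000)/(-11.200000) = 3.066071
p(3.066071) = -0.929206
t3 = 3.066071 − (-0.929206)·(3.066071 − 1.800000) / (-0.929206 − (-7.090000)) = 3.066071 − (-1.176441)/(6.160794) = 3.257028
p(3.257028) = 0.278228
t4 = 3.257028 − 0.278228·(3.257028 − 3.066071) / (0.278228 − (-0.929206)) = 3.257028 − (0.053129)/(1.207434) = 3.213026

3.2130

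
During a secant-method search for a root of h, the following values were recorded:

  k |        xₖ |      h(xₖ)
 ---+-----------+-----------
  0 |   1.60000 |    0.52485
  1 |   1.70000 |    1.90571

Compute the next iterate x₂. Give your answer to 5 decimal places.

x₂ = 1.70000 − 1.90571·(1.70000 − 1.60000) / (1.90571 − 0.52485)
   = 1.70000 − (0.1905710)/(1.3808600) = 1.5619911

1.56199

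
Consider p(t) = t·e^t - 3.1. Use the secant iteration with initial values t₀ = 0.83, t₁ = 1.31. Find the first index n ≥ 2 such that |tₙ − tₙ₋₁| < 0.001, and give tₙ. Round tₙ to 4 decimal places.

n = 5, tₙ = 1.0668

p(0.83) = -1.196545, p(1.31) = 1.755088
t₂ = 1.310000 − 1.755088·(0.480000)/(2.951633) = 1.024584;  |Δ| = 0.285416
p(1.024584) = -0.245572
t₃ = 1.024584 − (-0.245572)·(-0.285416)/(-2.000659) = 1.059618;  |Δ| = 0.035033
p(1.059618) = -0.042718
t₄ = 1.059618 − (-0.042718)·(0.035033)/(0.202854) = 1.066995;  |Δ| = 0.007378
p(1.066995) = 0.001364
t₅ = 1.066995 − 0.001364·(0.007378)/(0.044082) = 1.066767;  |Δ| = 0.000228
|t₅ − t₄| = 0.000228 < 0.001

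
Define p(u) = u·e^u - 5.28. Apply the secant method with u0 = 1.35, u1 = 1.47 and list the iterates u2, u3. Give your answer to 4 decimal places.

p(1.35) = -0.072476, p(1.47) = 1.113376
u2 = 1.470000 − 1.113376·(1.470000 − 1.350000) / (1.113376 − (-0.072476)) = 1.470000 − (0.133605)/(1.185851) = 1.357334
p(1.357334) = -0.005644
u3 = 1.357334 − (-0.005644)·(1.357334 − 1.470000) / (-0.005644 − 1.113376) = 1.357334 − (0.000636)/(-1.119020) = 1.357902

1.3573, 1.3579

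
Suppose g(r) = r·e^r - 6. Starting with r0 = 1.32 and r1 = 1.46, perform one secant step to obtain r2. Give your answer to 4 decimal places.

1.4302

g(1.32) = -1.058684, g(1.46) = 0.286701
r2 = 1.460000 − 0.286701·(1.460000 − 1.320000) / (0.286701 − (-1.058684)) = 1.460000 − (0.040138)/(1.345385) = 1.430166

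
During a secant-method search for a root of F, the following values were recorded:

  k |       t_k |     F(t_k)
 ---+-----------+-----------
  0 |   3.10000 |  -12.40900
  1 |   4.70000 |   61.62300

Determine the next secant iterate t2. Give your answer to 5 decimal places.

3.36819

t2 = 4.70000 − 61.62300·(4.70000 − 3.10000) / (61.62300 − (-12.40900))
   = 4.70000 − (98.5968000)/(74.0320000) = 3.3681867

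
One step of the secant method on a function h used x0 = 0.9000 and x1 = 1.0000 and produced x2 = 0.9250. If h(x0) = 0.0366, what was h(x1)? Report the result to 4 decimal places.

-0.1098

The secant line through (0.9000, 0.0366) and (1.0000, h(x1)) crosses zero at x2 = 0.9250.
So (0.9000, 0.0366), (1.0000, h(x1)), (0.9250, 0) are collinear:
h(x1) = 0.0366 · (1.0000 − 0.9250) / (0.9000 − 0.9250) = 0.0366 · (0.075000)/(-0.025000) = -0.109800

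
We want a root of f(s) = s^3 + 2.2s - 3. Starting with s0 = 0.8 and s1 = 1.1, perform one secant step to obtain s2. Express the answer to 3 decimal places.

f(0.8) = -0.72800, f(1.1) = 0.75100
s2 = 1.10000 − 0.75100·(1.10000 − 0.80000) / (0.75100 − (-0.72800)) = 1.10000 − (0.22530)/(1.47900) = 0.94767

0.948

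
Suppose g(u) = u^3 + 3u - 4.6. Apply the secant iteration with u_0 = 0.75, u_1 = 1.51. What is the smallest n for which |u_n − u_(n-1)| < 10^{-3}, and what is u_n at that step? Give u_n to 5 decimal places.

g(0.75) = -1.9281250, g(1.51) = 3.3729510
u_2 = 1.5100000 − 3.3729510·(0.7600000)/(5.3010760) = 1.0264297;  |Δ| = 0.4835703
g(1.0264297) = -0.4393076
u_3 = 1.0264297 − (-0.4393076)·(-0.4835703)/(-3.8122586) = 1.0821542;  |Δ| = 0.0557245
g(1.0821542) = -0.0862724
u_4 = 1.0821542 − (-0.0862724)·(0.0557245)/(0.3530352) = 1.0957718;  |Δ| = 0.0136176
g(1.0957718) = 0.0030258
u_5 = 1.0957718 − 0.0030258·(0.0136176)/(0.0892982) = 1.0953104;  |Δ| = 0.0004614
|u_5 − u_4| = 0.0004614 < 10^{-3}

n = 5, u_n = 1.09531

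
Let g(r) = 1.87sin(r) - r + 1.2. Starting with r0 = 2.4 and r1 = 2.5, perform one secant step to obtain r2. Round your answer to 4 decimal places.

2.4259

g(2.4) = 0.063116, g(2.5) = -0.180857
r2 = 2.500000 − (-0.180857)·(2.500000 − 2.400000) / (-0.180857 − 0.063116) = 2.500000 − (-0.018086)/(-0.243973) = 2.425870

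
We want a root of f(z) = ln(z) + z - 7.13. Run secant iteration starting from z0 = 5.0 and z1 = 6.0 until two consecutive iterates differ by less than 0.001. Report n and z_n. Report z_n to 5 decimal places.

f(5.0) = -0.5205621, f(6.0) = 0.6617595
z2 = 6.0000000 − 0.6617595·(1.0000000)/(1.1823216) = 5.4402881;  |Δ| = 0.5597119
f(5.4402881) = 0.0041201
z3 = 5.4402881 − 0.0041201·(-0.5597119)/(-0.6576394) = 5.4367815;  |Δ| = 0.0035066
f(5.4367815) = -0.0000313
z4 = 5.4367815 − (-0.0000313)·(-0.0035066)/(-0.0041513) = 5.4368079;  |Δ| = 0.0000264
|z4 − z3| = 0.0000264 < 0.001

n = 4, z_n = 5.43681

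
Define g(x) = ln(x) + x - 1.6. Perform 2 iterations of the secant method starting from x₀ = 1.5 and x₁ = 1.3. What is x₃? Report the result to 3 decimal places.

1.321

g(1.5) = 0.30547, g(1.3) = -0.03764
x₂ = 1.30000 − (-0.03764)·(1.30000 − 1.50000) / (-0.03764 − 0.30547) = 1.30000 − (0.00753)/(-0.34310) = 1.32194
g(1.32194) = 0.00104
x₃ = 1.32194 − 0.00104·(1.32194 − 1.30000) / (0.00104 − (-0.03764)) = 1.32194 − (0.00002)/(0.03867) = 1.32135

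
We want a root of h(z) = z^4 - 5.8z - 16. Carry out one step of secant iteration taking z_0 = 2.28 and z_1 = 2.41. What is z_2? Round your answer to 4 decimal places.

h(2.28) = -2.200637, h(2.41) = 3.756026
z_2 = 2.410000 − 3.756026·(2.410000 − 2.280000) / (3.756026 − (-2.200637)) = 2.410000 − (0.488283)/(5.956663) = 2.328027

2.3280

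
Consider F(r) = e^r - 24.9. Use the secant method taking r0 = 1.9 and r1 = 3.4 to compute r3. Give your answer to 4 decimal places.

3.2019

F(1.9) = -18.214106, F(3.4) = 5.064100
r2 = 3.400000 − 5.064100·(3.400000 − 1.900000) / (5.064100 − (-18.214106)) = 3.400000 − (7.596150)/(23.278206) = 3.073680
F(3.073680) = -3.278683
r3 = 3.073680 − (-3.278683)·(3.073680 − 3.400000) / (-3.278683 − 5.064100) = 3.073680 − (1.069901)/(-8.342783) = 3.201922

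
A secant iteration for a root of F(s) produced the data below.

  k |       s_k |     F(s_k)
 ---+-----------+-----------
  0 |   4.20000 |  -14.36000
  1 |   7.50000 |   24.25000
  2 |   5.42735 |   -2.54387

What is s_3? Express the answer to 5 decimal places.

s_3 = 5.42735 − (-2.54387)·(5.42735 − 7.50000) / (-2.54387 − 24.25000)
   = 5.42735 − (5.2725522)/(-26.7938700) = 5.6241320

5.62413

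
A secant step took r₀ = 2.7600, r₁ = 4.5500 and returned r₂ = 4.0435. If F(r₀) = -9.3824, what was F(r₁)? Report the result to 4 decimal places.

The secant line through (2.7600, -9.3824) and (4.5500, F(r₁)) crosses zero at r₂ = 4.0435.
So (2.7600, -9.3824), (4.5500, F(r₁)), (4.0435, 0) are collinear:
F(r₁) = -9.3824 · (4.5500 − 4.0435) / (2.7600 − 4.0435) = -9.3824 · (0.506500)/(-1.283500) = 3.702521

3.7025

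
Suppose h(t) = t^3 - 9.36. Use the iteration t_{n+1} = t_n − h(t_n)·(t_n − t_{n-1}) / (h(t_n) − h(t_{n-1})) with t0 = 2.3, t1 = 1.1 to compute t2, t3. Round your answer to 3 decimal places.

h(2.3) = 2.80700, h(1.1) = -8.02900
t2 = 1.10000 − (-8.02900)·(1.10000 − 2.30000) / (-8.02900 − 2.80700) = 1.10000 − (9.63480)/(-10.83600) = 1.98915
h(1.98915) = -1.48953
t3 = 1.98915 − (-1.48953)·(1.98915 − 1.10000) / (-1.48953 − (-8.02900)) = 1.98915 − (-1.32441)/(6.53947) = 2.19167

1.989, 2.192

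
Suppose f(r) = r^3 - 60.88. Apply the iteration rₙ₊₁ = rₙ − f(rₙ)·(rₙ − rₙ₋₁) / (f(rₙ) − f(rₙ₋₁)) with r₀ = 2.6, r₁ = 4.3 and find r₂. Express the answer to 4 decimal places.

f(2.6) = -43.304000, f(4.3) = 18.627000
r₂ = 4.300000 − 18.627000·(4.300000 − 2.600000) / (18.627000 − (-43.304000)) = 4.300000 − (31.665900)/(61.931000) = 3.788691

3.7887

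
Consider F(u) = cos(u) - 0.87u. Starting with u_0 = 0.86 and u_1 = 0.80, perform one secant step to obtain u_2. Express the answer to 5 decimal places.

0.80044

F(0.86) = -0.0957625, F(0.80) = 0.0007067
u_2 = 0.8000000 − 0.0007067·(0.8000000 − 0.8600000) / (0.0007067 − (-0.0957625)) = 0.8000000 − (-0.0000424)/(0.0964692) = 0.8004395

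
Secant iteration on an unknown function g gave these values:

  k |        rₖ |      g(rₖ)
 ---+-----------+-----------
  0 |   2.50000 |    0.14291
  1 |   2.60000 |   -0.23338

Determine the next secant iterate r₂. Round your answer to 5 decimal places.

r₂ = 2.60000 − (-0.23338)·(2.60000 − 2.50000) / (-0.23338 − 0.14291)
   = 2.60000 − (-0.0233380)/(-0.3762900) = 2.5379787

2.53798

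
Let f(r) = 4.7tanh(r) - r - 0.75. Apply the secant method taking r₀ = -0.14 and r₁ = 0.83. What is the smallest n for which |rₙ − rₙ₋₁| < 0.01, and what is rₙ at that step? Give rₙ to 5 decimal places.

f(-0.14) = -1.2637345, f(0.83) = 1.6182372
r₂ = 0.8300000 − 1.6182372·(0.9700000)/(2.8819717) = 0.2853416;  |Δ| = 0.5446584
f(0.2853416) = 0.2705140
r₃ = 0.2853416 − 0.2705140·(-0.5446584)/(-1.3477233) = 0.1760182;  |Δ| = 0.1093234
f(0.1760182) = -0.1071719
r₄ = 0.1760182 − (-0.1071719)·(-0.1093234)/(-0.3776859) = 0.2070397;  |Δ| = 0.0310215
f(0.2070397) = 0.0023774
r₅ = 0.2070397 − 0.0023774·(0.0310215)/(0.1095493) = 0.2063665;  |Δ| = 0.0006732
|r₅ − r₄| = 0.0006732 < 0.01

n = 5, rₙ = 0.20637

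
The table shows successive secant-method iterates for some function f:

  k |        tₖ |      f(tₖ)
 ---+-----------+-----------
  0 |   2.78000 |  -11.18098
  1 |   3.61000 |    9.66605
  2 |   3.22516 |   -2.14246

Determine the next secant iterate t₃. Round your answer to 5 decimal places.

3.29498

t₃ = 3.22516 − (-2.14246)·(3.22516 − 3.61000) / (-2.14246 − 9.66605)
   = 3.22516 − (0.8245043)/(-11.8085100) = 3.2949829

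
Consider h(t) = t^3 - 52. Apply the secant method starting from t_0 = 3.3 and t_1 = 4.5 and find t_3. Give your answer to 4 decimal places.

h(3.3) = -16.063000, h(4.5) = 39.125000
t_2 = 4.500000 − 39.125000·(4.500000 − 3.300000) / (39.125000 − (-16.063000)) = 4.500000 − (46.950000)/(55.188000) = 3.649272
h(3.649272) = -3.401982
t_3 = 3.649272 − (-3.401982)·(3.649272 − 4.500000) / (-3.401982 − 39.125000) = 3.649272 − (2.894163)/(-42.526982) = 3.717326

3.7173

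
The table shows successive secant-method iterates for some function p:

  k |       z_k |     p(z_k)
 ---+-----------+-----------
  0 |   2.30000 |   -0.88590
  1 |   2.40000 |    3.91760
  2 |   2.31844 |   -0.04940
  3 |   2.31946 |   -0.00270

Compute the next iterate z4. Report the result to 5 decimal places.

2.31952

z4 = 2.31946 − (-0.00270)·(2.31946 − 2.31844) / (-0.00270 − (-0.04940))
   = 2.31946 − (-0.0000028)/(0.0467000) = 2.3195190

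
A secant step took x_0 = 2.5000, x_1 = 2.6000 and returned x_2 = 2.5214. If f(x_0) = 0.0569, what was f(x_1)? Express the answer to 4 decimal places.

-0.2090

The secant line through (2.5000, 0.0569) and (2.6000, f(x_1)) crosses zero at x_2 = 2.5214.
So (2.5000, 0.0569), (2.6000, f(x_1)), (2.5214, 0) are collinear:
f(x_1) = 0.0569 · (2.6000 − 2.5214) / (2.5000 − 2.5214) = 0.0569 · (0.078600)/(-0.021400) = -0.208988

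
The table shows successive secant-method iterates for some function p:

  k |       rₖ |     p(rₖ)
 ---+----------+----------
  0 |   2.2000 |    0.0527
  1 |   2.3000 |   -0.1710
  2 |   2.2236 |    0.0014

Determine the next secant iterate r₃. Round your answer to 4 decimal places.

2.2242

r₃ = 2.2236 − 0.0014·(2.2236 − 2.3000) / (0.0014 − (-0.1710))
   = 2.2236 − (-0.000107)/(0.172400) = 2.224220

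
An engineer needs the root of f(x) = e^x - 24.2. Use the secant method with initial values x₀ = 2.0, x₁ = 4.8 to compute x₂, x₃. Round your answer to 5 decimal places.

f(2.0) = -16.8109439, f(4.8) = 97.3104175
x₂ = 4.8000000 − 97.3104175·(4.8000000 − 2.0000000) / (97.3104175 − (-16.8109439)) = 4.8000000 − (272.4691691)/(114.1213614) = 2.4124613
f(2.4124613) = -13.0386013
x₃ = 2.4124613 − (-13.0386013)·(2.4124613 − 4.8000000) / (-13.0386013 − 97.3104175) = 2.4124613 − (31.1301654)/(-110.3490188) = 2.6945677

2.41246, 2.69457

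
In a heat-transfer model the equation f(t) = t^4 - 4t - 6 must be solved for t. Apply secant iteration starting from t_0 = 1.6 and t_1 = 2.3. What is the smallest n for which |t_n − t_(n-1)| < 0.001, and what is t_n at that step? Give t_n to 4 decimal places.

f(1.6) = -5.846400, f(2.3) = 12.784100
t_2 = 2.300000 − 12.784100·(0.700000)/(18.630500) = 1.819666;  |Δ| = 0.480334
f(1.819666) = -2.314730
t_3 = 1.819666 − (-2.314730)·(-0.480334)/(-15.098830) = 1.893303;  |Δ| = 0.073638
f(1.893303) = -0.723873
t_4 = 1.893303 − (-0.723873)·(0.073638)/(1.590858) = 1.926810;  |Δ| = 0.033507
f(1.926810) = 0.076137
t_5 = 1.926810 − 0.076137·(0.033507)/(0.800010) = 1.923621;  |Δ| = 0.003189
f(1.923621) = -0.002126
t_6 = 1.923621 − (-0.002126)·(-0.003189)/(-0.078263) = 1.923708;  |Δ| = 0.000087
|t_6 − t_5| = 0.000087 < 0.001

n = 6, t_n = 1.9237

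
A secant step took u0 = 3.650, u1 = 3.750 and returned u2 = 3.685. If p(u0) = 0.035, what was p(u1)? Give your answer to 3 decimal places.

-0.065

The secant line through (3.650, 0.035) and (3.750, p(u1)) crosses zero at u2 = 3.685.
So (3.650, 0.035), (3.750, p(u1)), (3.685, 0) are collinear:
p(u1) = 0.035 · (3.750 − 3.685) / (3.650 − 3.685) = 0.035 · (0.06500)/(-0.03500) = -0.06500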